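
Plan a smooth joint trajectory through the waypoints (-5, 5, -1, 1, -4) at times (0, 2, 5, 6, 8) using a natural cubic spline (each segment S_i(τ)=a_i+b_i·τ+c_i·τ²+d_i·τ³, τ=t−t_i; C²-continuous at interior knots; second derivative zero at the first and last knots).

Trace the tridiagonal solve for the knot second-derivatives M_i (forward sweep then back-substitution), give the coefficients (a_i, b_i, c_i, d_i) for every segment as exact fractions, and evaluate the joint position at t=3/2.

Δ: Δ0=5, Δ1=-2, Δ2=2, Δ3=-5/2
row 1: diag=10, rhs=-42; c'=3/10, d'=-21/5
row 2: denom=8−3·3/10=71/10; d'=(24−3·-21/5)/(71/10)=366/71
row 3: denom=6−1·10/71=416/71; d'=(-27−1·366/71)/(416/71)=-2283/416
back: M3=-2283/416
back: M2=366/71−10/71·-2283/416=1233/208
back: M1=-21/5−3/10·1233/208=-2487/416
M: M0=0, M1=-2487/416, M2=1233/208, M3=-2283/416, M4=0
seg 0: a=-5, c=M0/2=0, d=(M1−M0)/(6·2)=-829/1664, b=Δ0−h0·(2M0+M1)/6=2909/416
seg 1: a=5, c=M1/2=-2487/832, d=(M2−M1)/(6·3)=127/192, b=Δ1−h1·(2M1+M2)/6=211/208
seg 2: a=-1, c=M2/2=1233/416, d=(M3−M2)/(6·1)=-1583/832, b=Δ2−h2·(2M2+M3)/6=781/832
seg 3: a=1, c=M3/2=-2283/832, d=(M4−M3)/(6·2)=761/1664, b=Δ3−h3·(2M3+M4)/6=241/208
t_q=3/2 → seg 0, τ=3/2; S=-5+2909/416·τ+0·τ²+-829/1664·τ³=50689/13312

  seg 0: a=-5 b=2909/416 c=0 d=-829/1664
  seg 1: a=5 b=211/208 c=-2487/832 d=127/192
  seg 2: a=-1 b=781/832 c=1233/416 d=-1583/832
  seg 3: a=1 b=241/208 c=-2283/832 d=761/1664
S(3/2) = 50689/13312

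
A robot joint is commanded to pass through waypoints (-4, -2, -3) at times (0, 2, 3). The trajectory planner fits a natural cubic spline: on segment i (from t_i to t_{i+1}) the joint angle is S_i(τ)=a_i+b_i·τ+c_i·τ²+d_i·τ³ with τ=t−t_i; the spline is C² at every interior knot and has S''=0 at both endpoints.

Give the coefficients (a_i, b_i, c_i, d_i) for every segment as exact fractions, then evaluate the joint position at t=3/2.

  seg 0: a=-4 b=5/3 c=0 d=-1/6
  seg 1: a=-2 b=-1/3 c=-1 d=1/3
S(3/2) = -33/16

Δ: Δ0=1, Δ1=-1
row 1: diag=6, rhs=-12; c'=1/6, d'=-2
back: M1=-2
M: M0=0, M1=-2, M2=0
seg 0: a=-4, c=M0/2=0, d=(M1−M0)/(6·2)=-1/6, b=Δ0−h0·(2M0+M1)/6=5/3
seg 1: a=-2, c=M1/2=-1, d=(M2−M1)/(6·1)=1/3, b=Δ1−h1·(2M1+M2)/6=-1/3
t_q=3/2 → seg 0, τ=3/2; S=-4+5/3·τ+0·τ²+-1/6·τ³=-33/16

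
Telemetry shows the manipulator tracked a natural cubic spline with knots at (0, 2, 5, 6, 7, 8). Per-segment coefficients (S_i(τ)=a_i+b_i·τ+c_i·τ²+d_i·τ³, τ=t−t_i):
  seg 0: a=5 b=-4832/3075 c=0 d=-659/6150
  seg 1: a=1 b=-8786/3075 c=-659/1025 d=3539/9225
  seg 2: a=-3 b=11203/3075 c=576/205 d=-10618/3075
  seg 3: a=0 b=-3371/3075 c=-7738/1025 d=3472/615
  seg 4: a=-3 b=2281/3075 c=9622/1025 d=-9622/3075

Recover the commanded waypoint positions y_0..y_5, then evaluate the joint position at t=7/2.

y_0 = S_0(0) = a_0 = 5
y_1 = S_1(0) = a_1 = 1
y_2 = S_2(0) = a_2 = -3
y_3 = S_3(0) = a_3 = 0
y_4 = S_4(0) = a_4 = -3
y_5 = S_4(1) = 4
t_q=7/2 is in segment 1 (τ=3/2); S_1(τ)=-28189/8200

y_0=5 y_1=1 y_2=-3 y_3=0 y_4=-3 y_5=4
S(7/2) = -28189/8200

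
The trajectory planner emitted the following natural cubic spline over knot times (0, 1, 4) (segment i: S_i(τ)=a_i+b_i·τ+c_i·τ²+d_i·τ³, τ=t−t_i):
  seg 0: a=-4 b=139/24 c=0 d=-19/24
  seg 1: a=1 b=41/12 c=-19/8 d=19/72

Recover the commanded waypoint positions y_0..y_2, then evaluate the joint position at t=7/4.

y_0=-4 y_1=1 y_2=-3
S(7/4) = 1197/512

y_0 = S_0(0) = a_0 = -4
y_1 = S_1(0) = a_1 = 1
y_2 = S_1(3) = -3
t_q=7/4 is in segment 1 (τ=3/4); S_1(τ)=1197/512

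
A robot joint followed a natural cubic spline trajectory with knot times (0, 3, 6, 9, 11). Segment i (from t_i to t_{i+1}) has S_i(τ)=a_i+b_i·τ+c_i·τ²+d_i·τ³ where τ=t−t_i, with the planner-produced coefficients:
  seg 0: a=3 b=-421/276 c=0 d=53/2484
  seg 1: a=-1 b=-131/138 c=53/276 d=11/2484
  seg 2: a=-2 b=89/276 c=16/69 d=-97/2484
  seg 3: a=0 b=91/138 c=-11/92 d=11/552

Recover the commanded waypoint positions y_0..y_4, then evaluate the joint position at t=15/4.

y_0=3 y_1=-1 y_2=-2 y_3=0 y_4=1
S(15/4) = -9433/5888

y_0 = S_0(0) = a_0 = 3
y_1 = S_1(0) = a_1 = -1
y_2 = S_2(0) = a_2 = -2
y_3 = S_3(0) = a_3 = 0
y_4 = S_3(2) = 1
t_q=15/4 is in segment 1 (τ=3/4); S_1(τ)=-9433/5888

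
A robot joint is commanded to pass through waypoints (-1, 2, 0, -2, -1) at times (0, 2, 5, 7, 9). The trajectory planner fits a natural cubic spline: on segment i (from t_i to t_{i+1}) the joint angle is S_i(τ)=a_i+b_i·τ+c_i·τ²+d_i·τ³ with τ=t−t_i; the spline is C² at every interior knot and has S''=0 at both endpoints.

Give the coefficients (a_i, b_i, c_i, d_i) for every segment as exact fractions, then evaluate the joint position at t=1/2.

Δ: Δ0=3/2, Δ1=-2/3, Δ2=-1, Δ3=1/2
row 1: diag=10, rhs=-13; c'=3/10, d'=-13/10
row 2: denom=10−3·3/10=91/10; d'=(-2−3·-13/10)/(91/10)=19/91
row 3: denom=8−2·20/91=688/91; d'=(9−2·19/91)/(688/91)=781/688
back: M3=781/688
back: M2=19/91−20/91·781/688=-7/172
back: M1=-13/10−3/10·-7/172=-443/344
M: M0=0, M1=-443/344, M2=-7/172, M3=781/688, M4=0
seg 0: a=-1, c=M0/2=0, d=(M1−M0)/(6·2)=-443/4128, b=Δ0−h0·(2M0+M1)/6=1991/1032
seg 1: a=2, c=M1/2=-443/688, d=(M2−M1)/(6·3)=143/2064, b=Δ1−h1·(2M1+M2)/6=331/516
seg 2: a=0, c=M2/2=-7/344, d=(M3−M2)/(6·2)=809/8256, b=Δ2−h2·(2M2+M3)/6=-2789/2064
seg 3: a=-2, c=M3/2=781/1376, d=(M4−M3)/(6·2)=-781/8256, b=Δ3−h3·(2M3+M4)/6=-265/1032
t_q=1/2 → seg 0, τ=1/2; S=-1+1991/1032·τ+0·τ²+-443/4128·τ³=-537/11008

  seg 0: a=-1 b=1991/1032 c=0 d=-443/4128
  seg 1: a=2 b=331/516 c=-443/688 d=143/2064
  seg 2: a=0 b=-2789/2064 c=-7/344 d=809/8256
  seg 3: a=-2 b=-265/1032 c=781/1376 d=-781/8256
S(1/2) = -537/11008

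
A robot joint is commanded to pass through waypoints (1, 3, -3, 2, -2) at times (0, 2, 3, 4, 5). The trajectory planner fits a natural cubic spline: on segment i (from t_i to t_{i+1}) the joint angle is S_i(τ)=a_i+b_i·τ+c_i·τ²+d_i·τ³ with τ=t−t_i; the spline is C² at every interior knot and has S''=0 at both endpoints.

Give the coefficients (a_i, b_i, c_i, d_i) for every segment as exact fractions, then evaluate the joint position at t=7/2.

  seg 0: a=1 b=201/43 c=0 d=-79/86
  seg 1: a=3 b=-273/43 c=-237/43 d=252/43
  seg 2: a=-3 b=9/43 c=519/43 d=-313/43
  seg 3: a=2 b=108/43 c=-420/43 d=140/43
S(7/2) = -271/344

Δ: Δ0=1, Δ1=-6, Δ2=5, Δ3=-4
row 1: diag=6, rhs=-42; c'=1/6, d'=-7
row 2: denom=4−1·1/6=23/6; d'=(66−1·-7)/(23/6)=438/23
row 3: denom=4−1·6/23=86/23; d'=(-54−1·438/23)/(86/23)=-840/43
back: M3=-840/43
back: M2=438/23−6/23·-840/43=1038/43
back: M1=-7−1/6·1038/43=-474/43
M: M0=0, M1=-474/43, M2=1038/43, M3=-840/43, M4=0
seg 0: a=1, c=M0/2=0, d=(M1−M0)/(6·2)=-79/86, b=Δ0−h0·(2M0+M1)/6=201/43
seg 1: a=3, c=M1/2=-237/43, d=(M2−M1)/(6·1)=252/43, b=Δ1−h1·(2M1+M2)/6=-273/43
seg 2: a=-3, c=M2/2=519/43, d=(M3−M2)/(6·1)=-313/43, b=Δ2−h2·(2M2+M3)/6=9/43
seg 3: a=2, c=M3/2=-420/43, d=(M4−M3)/(6·1)=140/43, b=Δ3−h3·(2M3+M4)/6=108/43
t_q=7/2 → seg 2, τ=1/2; S=-3+9/43·τ+519/43·τ²+-313/43·τ³=-271/344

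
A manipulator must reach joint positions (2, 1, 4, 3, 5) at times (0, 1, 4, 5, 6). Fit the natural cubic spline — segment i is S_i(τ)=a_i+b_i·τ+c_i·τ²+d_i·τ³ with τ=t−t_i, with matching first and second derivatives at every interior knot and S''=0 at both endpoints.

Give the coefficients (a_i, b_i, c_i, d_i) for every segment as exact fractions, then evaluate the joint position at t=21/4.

Δ: Δ0=-1, Δ1=1, Δ2=-1, Δ3=2
row 1: diag=8, rhs=12; c'=3/8, d'=3/2
row 2: denom=8−3·3/8=55/8; d'=(-12−3·3/2)/(55/8)=-12/5
row 3: denom=4−1·8/55=212/55; d'=(18−1·-12/5)/(212/55)=561/106
back: M3=561/106
back: M2=-12/5−8/55·561/106=-168/53
back: M1=3/2−3/8·-168/53=285/106
M: M0=0, M1=285/106, M2=-168/53, M3=561/106, M4=0
seg 0: a=2, c=M0/2=0, d=(M1−M0)/(6·1)=95/212, b=Δ0−h0·(2M0+M1)/6=-307/212
seg 1: a=1, c=M1/2=285/212, d=(M2−M1)/(6·3)=-69/212, b=Δ1−h1·(2M1+M2)/6=-11/106
seg 2: a=4, c=M2/2=-84/53, d=(M3−M2)/(6·1)=299/212, b=Δ2−h2·(2M2+M3)/6=-175/212
seg 3: a=3, c=M3/2=561/212, d=(M4−M3)/(6·1)=-187/212, b=Δ3−h3·(2M3+M4)/6=25/106
t_q=21/4 → seg 3, τ=1/4; S=3+25/106·τ+561/212·τ²+-187/212·τ³=43561/13568

  seg 0: a=2 b=-307/212 c=0 d=95/212
  seg 1: a=1 b=-11/106 c=285/212 d=-69/212
  seg 2: a=4 b=-175/212 c=-84/53 d=299/212
  seg 3: a=3 b=25/106 c=561/212 d=-187/212
S(21/4) = 43561/13568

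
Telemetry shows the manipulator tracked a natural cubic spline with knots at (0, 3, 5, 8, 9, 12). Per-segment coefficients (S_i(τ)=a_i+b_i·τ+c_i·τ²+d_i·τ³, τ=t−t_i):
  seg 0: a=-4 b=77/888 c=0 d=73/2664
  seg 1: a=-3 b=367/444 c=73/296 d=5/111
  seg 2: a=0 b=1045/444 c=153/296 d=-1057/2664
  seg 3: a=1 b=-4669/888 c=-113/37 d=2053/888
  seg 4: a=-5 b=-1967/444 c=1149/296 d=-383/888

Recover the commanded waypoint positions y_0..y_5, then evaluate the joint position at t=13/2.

y_0=-4 y_1=-3 y_2=0 y_3=1 y_4=-5 y_5=5
S(13/2) = 7943/2368

y_0 = S_0(0) = a_0 = -4
y_1 = S_1(0) = a_1 = -3
y_2 = S_2(0) = a_2 = 0
y_3 = S_3(0) = a_3 = 1
y_4 = S_4(0) = a_4 = -5
y_5 = S_4(3) = 5
t_q=13/2 is in segment 2 (τ=3/2); S_2(τ)=7943/2368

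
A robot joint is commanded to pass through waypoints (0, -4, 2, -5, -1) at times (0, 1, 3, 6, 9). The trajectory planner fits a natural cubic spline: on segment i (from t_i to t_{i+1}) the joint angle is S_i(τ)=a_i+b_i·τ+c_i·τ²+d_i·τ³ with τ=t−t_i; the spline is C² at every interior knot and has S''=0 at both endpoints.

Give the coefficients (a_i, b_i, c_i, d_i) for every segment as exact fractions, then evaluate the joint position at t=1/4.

  seg 0: a=0 b=-11/2 c=0 d=3/2
  seg 1: a=-4 b=-1 c=9/2 d=-5/4
  seg 2: a=2 b=2 c=-3 d=14/27
  seg 3: a=-5 b=-2 c=5/3 d=-5/27
S(1/4) = -173/128

Δ: Δ0=-4, Δ1=3, Δ2=-7/3, Δ3=4/3
row 1: diag=6, rhs=42; c'=1/3, d'=7
row 2: denom=10−2·1/3=28/3; d'=(-32−2·7)/(28/3)=-69/14
row 3: denom=12−3·9/28=309/28; d'=(22−3·-69/14)/(309/28)=10/3
back: M3=10/3
back: M2=-69/14−9/28·10/3=-6
back: M1=7−1/3·-6=9
M: M0=0, M1=9, M2=-6, M3=10/3, M4=0
seg 0: a=0, c=M0/2=0, d=(M1−M0)/(6·1)=3/2, b=Δ0−h0·(2M0+M1)/6=-11/2
seg 1: a=-4, c=M1/2=9/2, d=(M2−M1)/(6·2)=-5/4, b=Δ1−h1·(2M1+M2)/6=-1
seg 2: a=2, c=M2/2=-3, d=(M3−M2)/(6·3)=14/27, b=Δ2−h2·(2M2+M3)/6=2
seg 3: a=-5, c=M3/2=5/3, d=(M4−M3)/(6·3)=-5/27, b=Δ3−h3·(2M3+M4)/6=-2
t_q=1/4 → seg 0, τ=1/4; S=0+-11/2·τ+0·τ²+3/2·τ³=-173/128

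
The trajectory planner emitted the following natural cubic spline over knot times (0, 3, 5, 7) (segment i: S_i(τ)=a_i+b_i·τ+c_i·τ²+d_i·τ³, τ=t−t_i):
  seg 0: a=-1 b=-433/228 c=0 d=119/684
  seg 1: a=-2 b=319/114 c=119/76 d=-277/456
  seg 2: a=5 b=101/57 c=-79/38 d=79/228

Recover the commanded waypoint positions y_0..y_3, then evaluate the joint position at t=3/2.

y_0=-1 y_1=-2 y_2=5 y_3=3
S(3/2) = -1983/608

y_0 = S_0(0) = a_0 = -1
y_1 = S_1(0) = a_1 = -2
y_2 = S_2(0) = a_2 = 5
y_3 = S_2(2) = 3
t_q=3/2 is in segment 0 (τ=3/2); S_0(τ)=-1983/608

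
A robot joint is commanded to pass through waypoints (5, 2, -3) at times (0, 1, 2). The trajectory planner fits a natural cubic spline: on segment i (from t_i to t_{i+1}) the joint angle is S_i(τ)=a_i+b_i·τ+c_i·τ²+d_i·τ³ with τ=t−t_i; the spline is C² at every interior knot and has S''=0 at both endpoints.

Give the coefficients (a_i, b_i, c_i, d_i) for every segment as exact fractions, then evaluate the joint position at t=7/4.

  seg 0: a=5 b=-5/2 c=0 d=-1/2
  seg 1: a=2 b=-4 c=-3/2 d=1/2
S(7/4) = -209/128

Δ: Δ0=-3, Δ1=-5
row 1: diag=4, rhs=-12; c'=1/4, d'=-3
back: M1=-3
M: M0=0, M1=-3, M2=0
seg 0: a=5, c=M0/2=0, d=(M1−M0)/(6·1)=-1/2, b=Δ0−h0·(2M0+M1)/6=-5/2
seg 1: a=2, c=M1/2=-3/2, d=(M2−M1)/(6·1)=1/2, b=Δ1−h1·(2M1+M2)/6=-4
t_q=7/4 → seg 1, τ=3/4; S=2+-4·τ+-3/2·τ²+1/2·τ³=-209/128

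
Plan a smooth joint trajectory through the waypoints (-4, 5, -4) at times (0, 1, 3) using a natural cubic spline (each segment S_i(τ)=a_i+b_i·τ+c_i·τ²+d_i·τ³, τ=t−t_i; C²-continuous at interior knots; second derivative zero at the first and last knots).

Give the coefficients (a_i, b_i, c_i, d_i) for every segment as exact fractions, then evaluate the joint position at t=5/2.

Δ: Δ0=9, Δ1=-9/2
row 1: diag=6, rhs=-81; c'=1/3, d'=-27/2
back: M1=-27/2
M: M0=0, M1=-27/2, M2=0
seg 0: a=-4, c=M0/2=0, d=(M1−M0)/(6·1)=-9/4, b=Δ0−h0·(2M0+M1)/6=45/4
seg 1: a=5, c=M1/2=-27/4, d=(M2−M1)/(6·2)=9/8, b=Δ1−h1·(2M1+M2)/6=9/2
t_q=5/2 → seg 1, τ=3/2; S=5+9/2·τ+-27/4·τ²+9/8·τ³=23/64

  seg 0: a=-4 b=45/4 c=0 d=-9/4
  seg 1: a=5 b=9/2 c=-27/4 d=9/8
S(5/2) = 23/64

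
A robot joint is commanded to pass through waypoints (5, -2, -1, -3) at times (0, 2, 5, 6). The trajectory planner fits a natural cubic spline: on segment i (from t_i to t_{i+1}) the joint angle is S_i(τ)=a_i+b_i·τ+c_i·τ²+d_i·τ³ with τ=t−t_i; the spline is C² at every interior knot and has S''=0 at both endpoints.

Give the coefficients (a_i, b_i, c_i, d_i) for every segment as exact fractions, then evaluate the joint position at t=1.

Δ: Δ0=-7/2, Δ1=1/3, Δ2=-2
row 1: diag=10, rhs=23; c'=3/10, d'=23/10
row 2: denom=8−3·3/10=71/10; d'=(-14−3·23/10)/(71/10)=-209/71
back: M2=-209/71
back: M1=23/10−3/10·-209/71=226/71
M: M0=0, M1=226/71, M2=-209/71, M3=0
seg 0: a=5, c=M0/2=0, d=(M1−M0)/(6·2)=113/426, b=Δ0−h0·(2M0+M1)/6=-1943/426
seg 1: a=-2, c=M1/2=113/71, d=(M2−M1)/(6·3)=-145/426, b=Δ1−h1·(2M1+M2)/6=-587/426
seg 2: a=-1, c=M2/2=-209/142, d=(M3−M2)/(6·1)=209/426, b=Δ2−h2·(2M2+M3)/6=-217/213
t_q=1 → seg 0, τ=1; S=5+-1943/426·τ+0·τ²+113/426·τ³=50/71

  seg 0: a=5 b=-1943/426 c=0 d=113/426
  seg 1: a=-2 b=-587/426 c=113/71 d=-145/426
  seg 2: a=-1 b=-217/213 c=-209/142 d=209/426
S(1) = 50/71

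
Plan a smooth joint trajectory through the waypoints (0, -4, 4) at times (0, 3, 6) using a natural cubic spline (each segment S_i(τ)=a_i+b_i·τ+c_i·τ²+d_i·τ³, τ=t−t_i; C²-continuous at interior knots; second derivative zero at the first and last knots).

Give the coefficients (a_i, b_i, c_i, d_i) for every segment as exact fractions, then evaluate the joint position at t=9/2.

  seg 0: a=0 b=-7/3 c=0 d=1/9
  seg 1: a=-4 b=2/3 c=1 d=-1/9
S(9/2) = -9/8

Δ: Δ0=-4/3, Δ1=8/3
row 1: diag=12, rhs=24; c'=1/4, d'=2
back: M1=2
M: M0=0, M1=2, M2=0
seg 0: a=0, c=M0/2=0, d=(M1−M0)/(6·3)=1/9, b=Δ0−h0·(2M0+M1)/6=-7/3
seg 1: a=-4, c=M1/2=1, d=(M2−M1)/(6·3)=-1/9, b=Δ1−h1·(2M1+M2)/6=2/3
t_q=9/2 → seg 1, τ=3/2; S=-4+2/3·τ+1·τ²+-1/9·τ³=-9/8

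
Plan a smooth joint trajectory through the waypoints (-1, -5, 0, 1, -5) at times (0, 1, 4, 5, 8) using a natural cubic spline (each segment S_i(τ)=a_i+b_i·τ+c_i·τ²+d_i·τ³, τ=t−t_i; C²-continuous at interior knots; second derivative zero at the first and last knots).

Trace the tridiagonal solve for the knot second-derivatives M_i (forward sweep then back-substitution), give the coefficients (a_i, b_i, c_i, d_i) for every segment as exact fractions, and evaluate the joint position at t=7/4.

Δ: Δ0=-4, Δ1=5/3, Δ2=1, Δ3=-2
row 1: diag=8, rhs=34; c'=3/8, d'=17/4
row 2: denom=8−3·3/8=55/8; d'=(-4−3·17/4)/(55/8)=-134/55
row 3: denom=8−1·8/55=432/55; d'=(-18−1·-134/55)/(432/55)=-107/54
back: M3=-107/54
back: M2=-134/55−8/55·-107/54=-58/27
back: M1=17/4−3/8·-58/27=91/18
M: M0=0, M1=91/18, M2=-58/27, M3=-107/54, M4=0
seg 0: a=-1, c=M0/2=0, d=(M1−M0)/(6·1)=91/108, b=Δ0−h0·(2M0+M1)/6=-523/108
seg 1: a=-5, c=M1/2=91/36, d=(M2−M1)/(6·3)=-389/972, b=Δ1−h1·(2M1+M2)/6=-125/54
seg 2: a=0, c=M2/2=-29/27, d=(M3−M2)/(6·1)=1/36, b=Δ2−h2·(2M2+M3)/6=221/108
seg 3: a=1, c=M3/2=-107/108, d=(M4−M3)/(6·3)=107/972, b=Δ3−h3·(2M3+M4)/6=-1/54
t_q=7/4 → seg 1, τ=3/4; S=-5+-125/54·τ+91/36·τ²+-389/972·τ³=-4211/768

  seg 0: a=-1 b=-523/108 c=0 d=91/108
  seg 1: a=-5 b=-125/54 c=91/36 d=-389/972
  seg 2: a=0 b=221/108 c=-29/27 d=1/36
  seg 3: a=1 b=-1/54 c=-107/108 d=107/972
S(7/4) = -4211/768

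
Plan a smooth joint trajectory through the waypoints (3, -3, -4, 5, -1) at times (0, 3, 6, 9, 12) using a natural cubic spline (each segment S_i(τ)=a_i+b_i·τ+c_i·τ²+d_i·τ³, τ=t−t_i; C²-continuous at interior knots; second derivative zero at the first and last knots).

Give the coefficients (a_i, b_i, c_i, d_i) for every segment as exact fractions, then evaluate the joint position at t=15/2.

Δ: Δ0=-2, Δ1=-1/3, Δ2=3, Δ3=-2
row 1: diag=12, rhs=10; c'=1/4, d'=5/6
row 2: denom=12−3·1/4=45/4; d'=(20−3·5/6)/(45/4)=14/9
row 3: denom=12−3·4/15=56/5; d'=(-30−3·14/9)/(56/5)=-65/21
back: M3=-65/21
back: M2=14/9−4/15·-65/21=50/21
back: M1=5/6−1/4·50/21=5/21
M: M0=0, M1=5/21, M2=50/21, M3=-65/21, M4=0
seg 0: a=3, c=M0/2=0, d=(M1−M0)/(6·3)=5/378, b=Δ0−h0·(2M0+M1)/6=-89/42
seg 1: a=-3, c=M1/2=5/42, d=(M2−M1)/(6·3)=5/42, b=Δ1−h1·(2M1+M2)/6=-37/21
seg 2: a=-4, c=M2/2=25/21, d=(M3−M2)/(6·3)=-115/378, b=Δ2−h2·(2M2+M3)/6=13/6
seg 3: a=5, c=M3/2=-65/42, d=(M4−M3)/(6·3)=65/378, b=Δ3−h3·(2M3+M4)/6=23/21
t_q=15/2 → seg 2, τ=3/2; S=-4+13/6·τ+25/21·τ²+-115/378·τ³=101/112

  seg 0: a=3 b=-89/42 c=0 d=5/378
  seg 1: a=-3 b=-37/21 c=5/42 d=5/42
  seg 2: a=-4 b=13/6 c=25/21 d=-115/378
  seg 3: a=5 b=23/21 c=-65/42 d=65/378
S(15/2) = 101/112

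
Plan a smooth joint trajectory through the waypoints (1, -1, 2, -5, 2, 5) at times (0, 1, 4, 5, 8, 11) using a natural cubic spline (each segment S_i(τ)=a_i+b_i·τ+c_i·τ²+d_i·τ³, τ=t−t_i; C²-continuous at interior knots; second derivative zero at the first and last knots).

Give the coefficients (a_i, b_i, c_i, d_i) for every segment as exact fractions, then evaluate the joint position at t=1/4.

  seg 0: a=1 b=-4622/1563 c=0 d=1496/1563
  seg 1: a=-1 b=-134/1563 c=1496/521 d=-11767/14067
  seg 2: a=2 b=-8507/1563 c=-7279/1563 d=1615/521
  seg 3: a=-5 b=-8530/1563 c=7256/1563 d=-3197/4689
  seg 4: a=2 b=6233/1563 c=-2335/1563 d=2335/14067
S(1/4) = 1149/4168

Δ: Δ0=-2, Δ1=1, Δ2=-7, Δ3=7/3, Δ4=1
row 1: diag=8, rhs=18; c'=3/8, d'=9/4
row 2: denom=8−3·3/8=55/8; d'=(-48−3·9/4)/(55/8)=-438/55
row 3: denom=8−1·8/55=432/55; d'=(56−1·-438/55)/(432/55)=1759/216
row 4: denom=12−3·55/144=521/48; d'=(-8−3·1759/216)/(521/48)=-4670/1563
back: M4=-4670/1563
back: M3=1759/216−55/144·-4670/1563=14512/1563
back: M2=-438/55−8/55·14512/1563=-14558/1563
back: M1=9/4−3/8·-14558/1563=2992/521
M: M0=0, M1=2992/521, M2=-14558/1563, M3=14512/1563, M4=-4670/1563, M5=0
seg 0: a=1, c=M0/2=0, d=(M1−M0)/(6·1)=1496/1563, b=Δ0−h0·(2M0+M1)/6=-4622/1563
seg 1: a=-1, c=M1/2=1496/521, d=(M2−M1)/(6·3)=-11767/14067, b=Δ1−h1·(2M1+M2)/6=-134/1563
seg 2: a=2, c=M2/2=-7279/1563, d=(M3−M2)/(6·1)=1615/521, b=Δ2−h2·(2M2+M3)/6=-8507/1563
seg 3: a=-5, c=M3/2=7256/1563, d=(M4−M3)/(6·3)=-3197/4689, b=Δ3−h3·(2M3+M4)/6=-8530/1563
seg 4: a=2, c=M4/2=-2335/1563, d=(M5−M4)/(6·3)=2335/14067, b=Δ4−h4·(2M4+M5)/6=6233/1563
t_q=1/4 → seg 0, τ=1/4; S=1+-4622/1563·τ+0·τ²+1496/1563·τ³=1149/4168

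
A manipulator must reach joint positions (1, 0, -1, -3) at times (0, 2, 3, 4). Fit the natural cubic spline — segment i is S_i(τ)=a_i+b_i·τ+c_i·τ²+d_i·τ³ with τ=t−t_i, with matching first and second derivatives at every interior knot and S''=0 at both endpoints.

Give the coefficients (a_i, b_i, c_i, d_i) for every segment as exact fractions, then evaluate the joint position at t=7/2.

Δ: Δ0=-1/2, Δ1=-1, Δ2=-2
row 1: diag=6, rhs=-3; c'=1/6, d'=-1/2
row 2: denom=4−1·1/6=23/6; d'=(-6−1·-1/2)/(23/6)=-33/23
back: M2=-33/23
back: M1=-1/2−1/6·-33/23=-6/23
M: M0=0, M1=-6/23, M2=-33/23, M3=0
seg 0: a=1, c=M0/2=0, d=(M1−M0)/(6·2)=-1/46, b=Δ0−h0·(2M0+M1)/6=-19/46
seg 1: a=0, c=M1/2=-3/23, d=(M2−M1)/(6·1)=-9/46, b=Δ1−h1·(2M1+M2)/6=-31/46
seg 2: a=-1, c=M2/2=-33/46, d=(M3−M2)/(6·1)=11/46, b=Δ2−h2·(2M2+M3)/6=-35/23
t_q=7/2 → seg 2, τ=1/2; S=-1+-35/23·τ+-33/46·τ²+11/46·τ³=-703/368

  seg 0: a=1 b=-19/46 c=0 d=-1/46
  seg 1: a=0 b=-31/46 c=-3/23 d=-9/46
  seg 2: a=-1 b=-35/23 c=-33/46 d=11/46
S(7/2) = -703/368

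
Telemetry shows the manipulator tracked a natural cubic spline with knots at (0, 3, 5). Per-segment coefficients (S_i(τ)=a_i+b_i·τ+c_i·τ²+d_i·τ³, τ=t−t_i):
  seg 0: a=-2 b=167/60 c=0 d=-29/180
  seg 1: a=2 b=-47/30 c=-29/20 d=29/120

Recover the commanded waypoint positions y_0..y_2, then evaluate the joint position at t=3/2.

y_0=-2 y_1=2 y_2=-5
S(3/2) = 261/160

y_0 = S_0(0) = a_0 = -2
y_1 = S_1(0) = a_1 = 2
y_2 = S_1(2) = -5
t_q=3/2 is in segment 0 (τ=3/2); S_0(τ)=261/160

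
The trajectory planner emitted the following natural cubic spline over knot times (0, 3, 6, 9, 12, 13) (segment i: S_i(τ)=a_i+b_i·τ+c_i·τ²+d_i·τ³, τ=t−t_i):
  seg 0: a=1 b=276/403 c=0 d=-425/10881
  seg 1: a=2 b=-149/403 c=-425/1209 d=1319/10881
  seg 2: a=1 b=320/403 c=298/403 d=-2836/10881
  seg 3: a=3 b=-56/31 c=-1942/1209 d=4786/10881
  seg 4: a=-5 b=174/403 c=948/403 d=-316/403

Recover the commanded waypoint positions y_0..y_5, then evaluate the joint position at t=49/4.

y_0=1 y_1=2 y_2=1 y_3=3 y_4=-5 y_5=-3
S(49/4) = -30675/6448

y_0 = S_0(0) = a_0 = 1
y_1 = S_1(0) = a_1 = 2
y_2 = S_2(0) = a_2 = 1
y_3 = S_3(0) = a_3 = 3
y_4 = S_4(0) = a_4 = -5
y_5 = S_4(1) = -3
t_q=49/4 is in segment 4 (τ=1/4); S_4(τ)=-30675/6448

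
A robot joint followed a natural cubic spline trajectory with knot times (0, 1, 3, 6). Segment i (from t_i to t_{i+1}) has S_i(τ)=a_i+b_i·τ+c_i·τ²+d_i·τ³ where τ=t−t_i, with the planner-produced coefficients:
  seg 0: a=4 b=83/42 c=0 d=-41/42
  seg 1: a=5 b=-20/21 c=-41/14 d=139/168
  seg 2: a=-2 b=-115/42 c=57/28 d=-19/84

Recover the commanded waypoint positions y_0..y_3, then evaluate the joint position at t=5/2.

y_0 = S_0(0) = a_0 = 4
y_1 = S_1(0) = a_1 = 5
y_2 = S_2(0) = a_2 = -2
y_3 = S_2(3) = 2
t_q=5/2 is in segment 1 (τ=3/2); S_1(τ)=-101/448

y_0=4 y_1=5 y_2=-2 y_3=2
S(5/2) = -101/448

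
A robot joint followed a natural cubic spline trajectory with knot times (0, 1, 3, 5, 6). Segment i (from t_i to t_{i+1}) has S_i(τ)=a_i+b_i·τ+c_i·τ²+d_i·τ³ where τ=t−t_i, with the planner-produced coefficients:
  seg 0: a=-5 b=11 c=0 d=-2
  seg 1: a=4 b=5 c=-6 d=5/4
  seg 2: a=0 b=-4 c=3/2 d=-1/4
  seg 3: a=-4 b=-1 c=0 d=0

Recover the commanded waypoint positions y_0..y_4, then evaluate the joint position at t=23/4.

y_0=-5 y_1=4 y_2=0 y_3=-4 y_4=-5
S(23/4) = -19/4

y_0 = S_0(0) = a_0 = -5
y_1 = S_1(0) = a_1 = 4
y_2 = S_2(0) = a_2 = 0
y_3 = S_3(0) = a_3 = -4
y_4 = S_3(1) = -5
t_q=23/4 is in segment 3 (τ=3/4); S_3(τ)=-19/4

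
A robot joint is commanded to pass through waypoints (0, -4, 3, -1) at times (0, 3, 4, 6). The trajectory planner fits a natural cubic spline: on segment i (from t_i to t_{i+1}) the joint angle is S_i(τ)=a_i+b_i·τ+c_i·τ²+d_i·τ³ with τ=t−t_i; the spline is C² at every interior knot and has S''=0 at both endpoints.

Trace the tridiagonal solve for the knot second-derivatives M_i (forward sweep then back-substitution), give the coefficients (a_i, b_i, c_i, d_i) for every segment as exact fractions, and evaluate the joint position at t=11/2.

Δ: Δ0=-4/3, Δ1=7, Δ2=-2
row 1: diag=8, rhs=50; c'=1/8, d'=25/4
row 2: denom=6−1·1/8=47/8; d'=(-54−1·25/4)/(47/8)=-482/47
back: M2=-482/47
back: M1=25/4−1/8·-482/47=354/47
M: M0=0, M1=354/47, M2=-482/47, M3=0
seg 0: a=0, c=M0/2=0, d=(M1−M0)/(6·3)=59/141, b=Δ0−h0·(2M0+M1)/6=-719/141
seg 1: a=-4, c=M1/2=177/47, d=(M2−M1)/(6·1)=-418/141, b=Δ1−h1·(2M1+M2)/6=874/141
seg 2: a=3, c=M2/2=-241/47, d=(M3−M2)/(6·2)=241/282, b=Δ2−h2·(2M2+M3)/6=682/141
t_q=11/2 → seg 2, τ=3/2; S=3+682/141·τ+-241/47·τ²+241/282·τ³=1205/752

  seg 0: a=0 b=-719/141 c=0 d=59/141
  seg 1: a=-4 b=874/141 c=177/47 d=-418/141
  seg 2: a=3 b=682/141 c=-241/47 d=241/282
S(11/2) = 1205/752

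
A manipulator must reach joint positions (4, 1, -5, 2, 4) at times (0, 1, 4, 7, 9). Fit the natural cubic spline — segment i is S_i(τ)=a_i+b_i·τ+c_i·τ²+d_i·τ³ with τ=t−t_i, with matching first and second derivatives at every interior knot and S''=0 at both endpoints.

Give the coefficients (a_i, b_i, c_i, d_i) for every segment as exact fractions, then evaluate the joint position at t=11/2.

  seg 0: a=4 b=-2363/798 c=0 d=-31/798
  seg 1: a=1 b=-1228/399 c=-31/266 d=1139/7182
  seg 2: a=-5 b=403/798 c=523/399 d=-1679/7182
  seg 3: a=2 b=821/399 c=-211/266 d=211/1596
S(11/2) = -633/304

Δ: Δ0=-3, Δ1=-2, Δ2=7/3, Δ3=1
row 1: diag=8, rhs=6; c'=3/8, d'=3/4
row 2: denom=12−3·3/8=87/8; d'=(26−3·3/4)/(87/8)=190/87
row 3: denom=10−3·8/29=266/29; d'=(-8−3·190/87)/(266/29)=-211/133
back: M3=-211/133
back: M2=190/87−8/29·-211/133=1046/399
back: M1=3/4−3/8·1046/399=-31/133
M: M0=0, M1=-31/133, M2=1046/399, M3=-211/133, M4=0
seg 0: a=4, c=M0/2=0, d=(M1−M0)/(6·1)=-31/798, b=Δ0−h0·(2M0+M1)/6=-2363/798
seg 1: a=1, c=M1/2=-31/266, d=(M2−M1)/(6·3)=1139/7182, b=Δ1−h1·(2M1+M2)/6=-1228/399
seg 2: a=-5, c=M2/2=523/399, d=(M3−M2)/(6·3)=-1679/7182, b=Δ2−h2·(2M2+M3)/6=403/798
seg 3: a=2, c=M3/2=-211/266, d=(M4−M3)/(6·2)=211/1596, b=Δ3−h3·(2M3+M4)/6=821/399
t_q=11/2 → seg 2, τ=3/2; S=-5+403/798·τ+523/399·τ²+-1679/7182·τ³=-633/304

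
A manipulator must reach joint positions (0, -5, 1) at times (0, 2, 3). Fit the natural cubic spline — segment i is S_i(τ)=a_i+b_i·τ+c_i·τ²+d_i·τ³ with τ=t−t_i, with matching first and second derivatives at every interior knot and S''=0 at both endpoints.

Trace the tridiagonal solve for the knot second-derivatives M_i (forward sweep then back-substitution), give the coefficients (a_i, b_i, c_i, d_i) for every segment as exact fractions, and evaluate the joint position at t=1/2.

  seg 0: a=0 b=-16/3 c=0 d=17/24
  seg 1: a=-5 b=19/6 c=17/4 d=-17/12
S(1/2) = -165/64

Δ: Δ0=-5/2, Δ1=6
row 1: diag=6, rhs=51; c'=1/6, d'=17/2
back: M1=17/2
M: M0=0, M1=17/2, M2=0
seg 0: a=0, c=M0/2=0, d=(M1−M0)/(6·2)=17/24, b=Δ0−h0·(2M0+M1)/6=-16/3
seg 1: a=-5, c=M1/2=17/4, d=(M2−M1)/(6·1)=-17/12, b=Δ1−h1·(2M1+M2)/6=19/6
t_q=1/2 → seg 0, τ=1/2; S=0+-16/3·τ+0·τ²+17/24·τ³=-165/64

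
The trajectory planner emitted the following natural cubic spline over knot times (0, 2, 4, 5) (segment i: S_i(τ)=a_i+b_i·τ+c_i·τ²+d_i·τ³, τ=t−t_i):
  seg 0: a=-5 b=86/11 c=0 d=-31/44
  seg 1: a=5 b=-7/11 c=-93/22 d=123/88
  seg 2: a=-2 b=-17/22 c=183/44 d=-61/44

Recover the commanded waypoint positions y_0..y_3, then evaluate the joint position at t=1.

y_0 = S_0(0) = a_0 = -5
y_1 = S_1(0) = a_1 = 5
y_2 = S_2(0) = a_2 = -2
y_3 = S_2(1) = 0
t_q=1 is in segment 0 (τ=1); S_0(τ)=93/44

y_0=-5 y_1=5 y_2=-2 y_3=0
S(1) = 93/44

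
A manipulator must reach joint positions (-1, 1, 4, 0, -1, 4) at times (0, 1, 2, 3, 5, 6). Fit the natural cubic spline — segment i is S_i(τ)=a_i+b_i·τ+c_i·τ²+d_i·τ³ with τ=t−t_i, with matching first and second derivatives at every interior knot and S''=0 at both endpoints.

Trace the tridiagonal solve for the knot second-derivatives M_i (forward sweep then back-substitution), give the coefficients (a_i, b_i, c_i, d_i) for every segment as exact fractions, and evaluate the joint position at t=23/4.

Δ: Δ0=2, Δ1=3, Δ2=-4, Δ3=-1/2, Δ4=5
row 1: diag=4, rhs=6; c'=1/4, d'=3/2
row 2: denom=4−1·1/4=15/4; d'=(-42−1·3/2)/(15/4)=-58/5
row 3: denom=6−1·4/15=86/15; d'=(21−1·-58/5)/(86/15)=489/86
row 4: denom=6−2·15/43=228/43; d'=(33−2·489/86)/(228/43)=155/38
back: M4=155/38
back: M3=489/86−15/43·155/38=81/19
back: M2=-58/5−4/15·81/19=-242/19
back: M1=3/2−1/4·-242/19=89/19
M: M0=0, M1=89/19, M2=-242/19, M3=81/19, M4=155/38, M5=0
seg 0: a=-1, c=M0/2=0, d=(M1−M0)/(6·1)=89/114, b=Δ0−h0·(2M0+M1)/6=139/114
seg 1: a=1, c=M1/2=89/38, d=(M2−M1)/(6·1)=-331/114, b=Δ1−h1·(2M1+M2)/6=203/57
seg 2: a=4, c=M2/2=-121/19, d=(M3−M2)/(6·1)=17/6, b=Δ2−h2·(2M2+M3)/6=-53/114
seg 3: a=0, c=M3/2=81/38, d=(M4−M3)/(6·2)=-7/456, b=Δ3−h3·(2M3+M4)/6=-268/57
seg 4: a=-1, c=M4/2=155/76, d=(M5−M4)/(6·1)=-155/228, b=Δ4−h4·(2M4+M5)/6=415/114
t_q=23/4 → seg 4, τ=3/4; S=-1+415/114·τ+155/76·τ²+-155/228·τ³=12601/4864

  seg 0: a=-1 b=139/114 c=0 d=89/114
  seg 1: a=1 b=203/57 c=89/38 d=-331/114
  seg 2: a=4 b=-53/114 c=-121/19 d=17/6
  seg 3: a=0 b=-268/57 c=81/38 d=-7/456
  seg 4: a=-1 b=415/114 c=155/76 d=-155/228
S(23/4) = 12601/4864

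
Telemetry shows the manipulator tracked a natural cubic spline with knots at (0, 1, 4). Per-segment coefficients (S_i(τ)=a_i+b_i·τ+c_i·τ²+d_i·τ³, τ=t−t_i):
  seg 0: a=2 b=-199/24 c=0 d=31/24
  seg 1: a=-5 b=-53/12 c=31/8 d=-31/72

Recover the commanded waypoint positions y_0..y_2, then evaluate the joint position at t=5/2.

y_0 = S_0(0) = a_0 = 2
y_1 = S_1(0) = a_1 = -5
y_2 = S_1(3) = 5
t_q=5/2 is in segment 1 (τ=3/2); S_1(τ)=-279/64

y_0=2 y_1=-5 y_2=5
S(5/2) = -279/64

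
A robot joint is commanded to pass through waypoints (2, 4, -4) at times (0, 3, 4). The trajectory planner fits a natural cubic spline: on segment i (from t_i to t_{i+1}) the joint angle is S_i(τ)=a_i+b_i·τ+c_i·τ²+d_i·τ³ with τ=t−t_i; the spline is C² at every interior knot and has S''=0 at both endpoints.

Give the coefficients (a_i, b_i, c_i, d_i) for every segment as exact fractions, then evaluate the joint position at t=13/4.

Δ: Δ0=2/3, Δ1=-8
row 1: diag=8, rhs=-52; c'=1/8, d'=-13/2
back: M1=-13/2
M: M0=0, M1=-13/2, M2=0
seg 0: a=2, c=M0/2=0, d=(M1−M0)/(6·3)=-13/36, b=Δ0−h0·(2M0+M1)/6=47/12
seg 1: a=4, c=M1/2=-13/4, d=(M2−M1)/(6·1)=13/12, b=Δ1−h1·(2M1+M2)/6=-35/6
t_q=13/4 → seg 1, τ=1/4; S=4+-35/6·τ+-13/4·τ²+13/12·τ³=603/256

  seg 0: a=2 b=47/12 c=0 d=-13/36
  seg 1: a=4 b=-35/6 c=-13/4 d=13/12
S(13/4) = 603/256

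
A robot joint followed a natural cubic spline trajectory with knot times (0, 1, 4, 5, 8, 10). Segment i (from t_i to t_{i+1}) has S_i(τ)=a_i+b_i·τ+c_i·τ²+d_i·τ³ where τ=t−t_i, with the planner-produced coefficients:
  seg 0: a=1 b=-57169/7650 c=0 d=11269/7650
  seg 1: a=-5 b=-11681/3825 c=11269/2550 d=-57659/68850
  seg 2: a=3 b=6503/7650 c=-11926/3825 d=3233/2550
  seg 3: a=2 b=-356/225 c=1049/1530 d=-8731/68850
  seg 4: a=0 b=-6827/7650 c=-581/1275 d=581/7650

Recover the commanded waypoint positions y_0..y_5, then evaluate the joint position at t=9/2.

y_0 = S_0(0) = a_0 = 1
y_1 = S_1(0) = a_1 = -5
y_2 = S_2(0) = a_2 = 3
y_3 = S_3(0) = a_3 = 2
y_4 = S_4(0) = a_4 = 0
y_5 = S_4(2) = -3
t_q=9/2 is in segment 2 (τ=1/2); S_2(τ)=171607/61200

y_0=1 y_1=-5 y_2=3 y_3=2 y_4=0 y_5=-3
S(9/2) = 171607/61200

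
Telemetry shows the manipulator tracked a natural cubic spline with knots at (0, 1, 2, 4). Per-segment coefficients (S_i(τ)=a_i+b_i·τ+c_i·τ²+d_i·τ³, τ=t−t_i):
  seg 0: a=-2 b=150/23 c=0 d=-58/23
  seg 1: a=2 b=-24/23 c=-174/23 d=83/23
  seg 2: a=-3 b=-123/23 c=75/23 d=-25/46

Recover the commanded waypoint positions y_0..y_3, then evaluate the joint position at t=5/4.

y_0=-2 y_1=2 y_2=-3 y_3=-5
S(5/4) = 1947/1472

y_0 = S_0(0) = a_0 = -2
y_1 = S_1(0) = a_1 = 2
y_2 = S_2(0) = a_2 = -3
y_3 = S_2(2) = -5
t_q=5/4 is in segment 1 (τ=1/4); S_1(τ)=1947/1472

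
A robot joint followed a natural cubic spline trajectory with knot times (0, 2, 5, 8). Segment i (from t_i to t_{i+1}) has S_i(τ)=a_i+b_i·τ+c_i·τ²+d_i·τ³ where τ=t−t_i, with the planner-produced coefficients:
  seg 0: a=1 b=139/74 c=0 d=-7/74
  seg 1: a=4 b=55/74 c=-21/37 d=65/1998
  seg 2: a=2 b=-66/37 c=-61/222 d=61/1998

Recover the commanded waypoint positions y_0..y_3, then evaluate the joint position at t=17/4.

y_0=1 y_1=4 y_2=2 y_3=-5
S(17/4) = 15011/4736

y_0 = S_0(0) = a_0 = 1
y_1 = S_1(0) = a_1 = 4
y_2 = S_2(0) = a_2 = 2
y_3 = S_2(3) = -5
t_q=17/4 is in segment 1 (τ=9/4); S_1(τ)=15011/4736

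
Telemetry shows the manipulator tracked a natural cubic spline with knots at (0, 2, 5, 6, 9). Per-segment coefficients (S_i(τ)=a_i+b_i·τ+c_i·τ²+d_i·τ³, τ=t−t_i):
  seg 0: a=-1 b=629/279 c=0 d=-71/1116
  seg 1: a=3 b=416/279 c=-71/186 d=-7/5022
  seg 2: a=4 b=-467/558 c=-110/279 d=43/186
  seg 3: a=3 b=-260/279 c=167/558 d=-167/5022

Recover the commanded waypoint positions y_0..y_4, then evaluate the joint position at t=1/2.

y_0=-1 y_1=3 y_2=4 y_3=3 y_4=2
S(1/2) = 355/2976

y_0 = S_0(0) = a_0 = -1
y_1 = S_1(0) = a_1 = 3
y_2 = S_2(0) = a_2 = 4
y_3 = S_3(0) = a_3 = 3
y_4 = S_3(3) = 2
t_q=1/2 is in segment 0 (τ=1/2); S_0(τ)=355/2976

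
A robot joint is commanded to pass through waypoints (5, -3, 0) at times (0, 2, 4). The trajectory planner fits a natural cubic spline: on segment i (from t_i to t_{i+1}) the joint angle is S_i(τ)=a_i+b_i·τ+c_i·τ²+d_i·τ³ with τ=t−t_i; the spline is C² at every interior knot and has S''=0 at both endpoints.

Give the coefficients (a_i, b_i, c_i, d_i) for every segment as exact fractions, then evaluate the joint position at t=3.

Δ: Δ0=-4, Δ1=3/2
row 1: diag=8, rhs=33; c'=1/4, d'=33/8
back: M1=33/8
M: M0=0, M1=33/8, M2=0
seg 0: a=5, c=M0/2=0, d=(M1−M0)/(6·2)=11/32, b=Δ0−h0·(2M0+M1)/6=-43/8
seg 1: a=-3, c=M1/2=33/16, d=(M2−M1)/(6·2)=-11/32, b=Δ1−h1·(2M1+M2)/6=-5/4
t_q=3 → seg 1, τ=1; S=-3+-5/4·τ+33/16·τ²+-11/32·τ³=-81/32

  seg 0: a=5 b=-43/8 c=0 d=11/32
  seg 1: a=-3 b=-5/4 c=33/16 d=-11/32
S(3) = -81/32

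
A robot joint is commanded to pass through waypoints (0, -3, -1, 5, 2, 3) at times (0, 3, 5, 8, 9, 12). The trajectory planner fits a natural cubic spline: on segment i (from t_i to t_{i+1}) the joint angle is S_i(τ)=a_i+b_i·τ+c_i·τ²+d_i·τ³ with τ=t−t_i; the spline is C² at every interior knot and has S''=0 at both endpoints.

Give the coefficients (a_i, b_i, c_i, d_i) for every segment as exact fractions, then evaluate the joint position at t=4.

Δ: Δ0=-1, Δ1=1, Δ2=2, Δ3=-3, Δ4=1/3
row 1: diag=10, rhs=12; c'=1/5, d'=6/5
row 2: denom=10−2·1/5=48/5; d'=(6−2·6/5)/(48/5)=3/8
row 3: denom=8−3·5/16=113/16; d'=(-30−3·3/8)/(113/16)=-498/113
row 4: denom=8−1·16/113=888/113; d'=(20−1·-498/113)/(888/113)=1379/444
back: M4=1379/444
back: M3=-498/113−16/113·1379/444=-538/111
back: M2=3/8−5/16·-538/111=839/444
back: M1=6/5−1/5·839/444=365/444
M: M0=0, M1=365/444, M2=839/444, M3=-538/111, M4=1379/444, M5=0
seg 0: a=0, c=M0/2=0, d=(M1−M0)/(6·3)=365/7992, b=Δ0−h0·(2M0+M1)/6=-1253/888
seg 1: a=-3, c=M1/2=365/888, d=(M2−M1)/(6·2)=79/888, b=Δ1−h1·(2M1+M2)/6=-79/444
seg 2: a=-1, c=M2/2=839/888, d=(M3−M2)/(6·3)=-997/2664, b=Δ2−h2·(2M2+M3)/6=375/148
seg 3: a=5, c=M3/2=-269/111, d=(M4−M3)/(6·1)=1177/888, b=Δ3−h3·(2M3+M4)/6=-563/296
seg 4: a=2, c=M4/2=1379/888, d=(M5−M4)/(6·3)=-1379/7992, b=Δ4−h4·(2M4+M5)/6=-1231/444
t_q=4 → seg 1, τ=1; S=-3+-79/444·τ+365/888·τ²+79/888·τ³=-1189/444

  seg 0: a=0 b=-1253/888 c=0 d=365/7992
  seg 1: a=-3 b=-79/444 c=365/888 d=79/888
  seg 2: a=-1 b=375/148 c=839/888 d=-997/2664
  seg 3: a=5 b=-563/296 c=-269/111 d=1177/888
  seg 4: a=2 b=-1231/444 c=1379/888 d=-1379/7992
S(4) = -1189/444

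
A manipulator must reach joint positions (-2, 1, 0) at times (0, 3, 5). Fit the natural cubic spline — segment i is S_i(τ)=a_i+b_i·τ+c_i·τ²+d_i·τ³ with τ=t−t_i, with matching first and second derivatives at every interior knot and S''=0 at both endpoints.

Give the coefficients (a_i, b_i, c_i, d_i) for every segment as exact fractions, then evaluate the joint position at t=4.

  seg 0: a=-2 b=29/20 c=0 d=-1/20
  seg 1: a=1 b=1/10 c=-9/20 d=3/40
S(4) = 29/40

Δ: Δ0=1, Δ1=-1/2
row 1: diag=10, rhs=-9; c'=1/5, d'=-9/10
back: M1=-9/10
M: M0=0, M1=-9/10, M2=0
seg 0: a=-2, c=M0/2=0, d=(M1−M0)/(6·3)=-1/20, b=Δ0−h0·(2M0+M1)/6=29/20
seg 1: a=1, c=M1/2=-9/20, d=(M2−M1)/(6·2)=3/40, b=Δ1−h1·(2M1+M2)/6=1/10
t_q=4 → seg 1, τ=1; S=1+1/10·τ+-9/20·τ²+3/40·τ³=29/40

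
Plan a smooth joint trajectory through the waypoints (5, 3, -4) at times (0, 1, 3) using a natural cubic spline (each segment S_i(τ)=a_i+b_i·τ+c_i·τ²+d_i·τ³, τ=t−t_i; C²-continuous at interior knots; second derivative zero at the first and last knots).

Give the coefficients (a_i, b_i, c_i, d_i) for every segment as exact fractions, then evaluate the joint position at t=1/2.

Δ: Δ0=-2, Δ1=-7/2
row 1: diag=6, rhs=-9; c'=1/3, d'=-3/2
back: M1=-3/2
M: M0=0, M1=-3/2, M2=0
seg 0: a=5, c=M0/2=0, d=(M1−M0)/(6·1)=-1/4, b=Δ0−h0·(2M0+M1)/6=-7/4
seg 1: a=3, c=M1/2=-3/4, d=(M2−M1)/(6·2)=1/8, b=Δ1−h1·(2M1+M2)/6=-5/2
t_q=1/2 → seg 0, τ=1/2; S=5+-7/4·τ+0·τ²+-1/4·τ³=131/32

  seg 0: a=5 b=-7/4 c=0 d=-1/4
  seg 1: a=3 b=-5/2 c=-3/4 d=1/8
S(1/2) = 131/32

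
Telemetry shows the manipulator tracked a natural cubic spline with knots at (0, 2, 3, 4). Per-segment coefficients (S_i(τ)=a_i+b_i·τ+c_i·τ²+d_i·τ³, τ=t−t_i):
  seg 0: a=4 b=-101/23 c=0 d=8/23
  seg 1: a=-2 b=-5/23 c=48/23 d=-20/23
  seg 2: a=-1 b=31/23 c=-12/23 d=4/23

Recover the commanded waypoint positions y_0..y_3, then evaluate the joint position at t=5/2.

y_0 = S_0(0) = a_0 = 4
y_1 = S_1(0) = a_1 = -2
y_2 = S_2(0) = a_2 = -1
y_3 = S_2(1) = 0
t_q=5/2 is in segment 1 (τ=1/2); S_1(τ)=-39/23

y_0=4 y_1=-2 y_2=-1 y_3=0
S(5/2) = -39/23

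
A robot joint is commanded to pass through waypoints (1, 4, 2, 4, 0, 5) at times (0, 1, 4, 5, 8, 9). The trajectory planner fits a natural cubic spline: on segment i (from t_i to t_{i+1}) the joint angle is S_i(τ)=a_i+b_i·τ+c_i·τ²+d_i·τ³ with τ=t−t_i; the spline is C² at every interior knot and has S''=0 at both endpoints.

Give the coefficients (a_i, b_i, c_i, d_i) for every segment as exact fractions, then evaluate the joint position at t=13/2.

Δ: Δ0=3, Δ1=-2/3, Δ2=2, Δ3=-4/3, Δ4=5
row 1: diag=8, rhs=-22; c'=3/8, d'=-11/4
row 2: denom=8−3·3/8=55/8; d'=(16−3·-11/4)/(55/8)=194/55
row 3: denom=8−1·8/55=432/55; d'=(-20−1·194/55)/(432/55)=-647/216
row 4: denom=8−3·55/144=329/48; d'=(38−3·-647/216)/(329/48)=6766/987
back: M4=6766/987
back: M3=-647/216−55/144·6766/987=-16622/2961
back: M2=194/55−8/55·-16622/2961=12862/2961
back: M1=-11/4−3/8·12862/2961=-4322/987
M: M0=0, M1=-4322/987, M2=12862/2961, M3=-16622/2961, M4=6766/987, M5=0
seg 0: a=1, c=M0/2=0, d=(M1−M0)/(6·1)=-2161/2961, b=Δ0−h0·(2M0+M1)/6=11044/2961
seg 1: a=4, c=M1/2=-2161/987, d=(M2−M1)/(6·3)=12914/26649, b=Δ1−h1·(2M1+M2)/6=4561/2961
seg 2: a=2, c=M2/2=6431/2961, d=(M3−M2)/(6·1)=-78/47, b=Δ2−h2·(2M2+M3)/6=4405/2961
seg 3: a=4, c=M3/2=-8311/2961, d=(M4−M3)/(6·3)=18460/26649, b=Δ3−h3·(2M3+M4)/6=2525/2961
seg 4: a=0, c=M4/2=3383/987, d=(M5−M4)/(6·1)=-3383/2961, b=Δ4−h4·(2M4+M5)/6=8039/2961
t_q=13/2 → seg 3, τ=3/2; S=4+2525/2961·τ+-8311/2961·τ²+18460/26649·τ³=1713/1316

  seg 0: a=1 b=11044/2961 c=0 d=-2161/2961
  seg 1: a=4 b=4561/2961 c=-2161/987 d=12914/26649
  seg 2: a=2 b=4405/2961 c=6431/2961 d=-78/47
  seg 3: a=4 b=2525/2961 c=-8311/2961 d=18460/26649
  seg 4: a=0 b=8039/2961 c=3383/987 d=-3383/2961
S(13/2) = 1713/1316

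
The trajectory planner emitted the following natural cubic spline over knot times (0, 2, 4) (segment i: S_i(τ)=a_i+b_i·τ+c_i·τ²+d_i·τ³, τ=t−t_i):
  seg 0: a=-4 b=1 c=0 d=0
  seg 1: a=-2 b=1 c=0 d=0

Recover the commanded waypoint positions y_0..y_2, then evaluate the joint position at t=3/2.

y_0=-4 y_1=-2 y_2=0
S(3/2) = -5/2

y_0 = S_0(0) = a_0 = -4
y_1 = S_1(0) = a_1 = -2
y_2 = S_1(2) = 0
t_q=3/2 is in segment 0 (τ=3/2); S_0(τ)=-5/2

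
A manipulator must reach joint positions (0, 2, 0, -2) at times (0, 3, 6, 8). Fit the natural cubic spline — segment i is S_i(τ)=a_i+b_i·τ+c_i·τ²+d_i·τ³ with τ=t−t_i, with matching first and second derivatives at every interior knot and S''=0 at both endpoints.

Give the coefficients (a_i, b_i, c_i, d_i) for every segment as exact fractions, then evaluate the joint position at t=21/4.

Δ: Δ0=2/3, Δ1=-2/3, Δ2=-1
row 1: diag=12, rhs=-8; c'=1/4, d'=-2/3
row 2: denom=10−3·1/4=37/4; d'=(-2−3·-2/3)/(37/4)=0
back: M2=0
back: M1=-2/3−1/4·0=-2/3
M: M0=0, M1=-2/3, M2=0, M3=0
seg 0: a=0, c=M0/2=0, d=(M1−M0)/(6·3)=-1/27, b=Δ0−h0·(2M0+M1)/6=1
seg 1: a=2, c=M1/2=-1/3, d=(M2−M1)/(6·3)=1/27, b=Δ1−h1·(2M1+M2)/6=0
seg 2: a=0, c=M2/2=0, d=(M3−M2)/(6·2)=0, b=Δ2−h2·(2M2+M3)/6=-1
t_q=21/4 → seg 1, τ=9/4; S=2+0·τ+-1/3·τ²+1/27·τ³=47/64

  seg 0: a=0 b=1 c=0 d=-1/27
  seg 1: a=2 b=0 c=-1/3 d=1/27
  seg 2: a=0 b=-1 c=0 d=0
S(21/4) = 47/64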